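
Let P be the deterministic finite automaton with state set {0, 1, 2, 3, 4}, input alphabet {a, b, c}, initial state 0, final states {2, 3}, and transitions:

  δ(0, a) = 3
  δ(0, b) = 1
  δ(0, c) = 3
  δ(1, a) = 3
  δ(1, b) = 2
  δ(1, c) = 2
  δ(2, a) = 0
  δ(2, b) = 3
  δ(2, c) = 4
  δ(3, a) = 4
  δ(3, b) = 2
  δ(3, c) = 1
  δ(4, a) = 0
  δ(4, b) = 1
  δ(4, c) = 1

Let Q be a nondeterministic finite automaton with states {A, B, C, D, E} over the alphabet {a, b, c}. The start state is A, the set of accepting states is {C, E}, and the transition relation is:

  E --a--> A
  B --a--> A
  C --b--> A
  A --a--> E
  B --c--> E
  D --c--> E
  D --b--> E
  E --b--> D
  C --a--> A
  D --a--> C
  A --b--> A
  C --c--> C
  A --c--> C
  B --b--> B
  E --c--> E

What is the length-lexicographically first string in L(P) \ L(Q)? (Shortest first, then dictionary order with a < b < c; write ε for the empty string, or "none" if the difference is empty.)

ab

The string ab is accepted by P but not by Q.
No shorter string lies in the difference, and ab is the lexicographically first length-2 string in L(P) \ L(Q).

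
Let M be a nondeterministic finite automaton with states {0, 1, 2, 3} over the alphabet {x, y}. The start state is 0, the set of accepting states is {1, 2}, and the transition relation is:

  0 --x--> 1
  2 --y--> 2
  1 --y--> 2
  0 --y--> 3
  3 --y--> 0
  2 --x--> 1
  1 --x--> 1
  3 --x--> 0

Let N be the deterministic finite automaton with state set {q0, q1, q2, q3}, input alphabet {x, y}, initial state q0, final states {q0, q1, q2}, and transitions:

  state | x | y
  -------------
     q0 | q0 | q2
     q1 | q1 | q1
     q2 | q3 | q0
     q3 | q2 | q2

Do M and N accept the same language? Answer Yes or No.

No

The string xyx is accepted by M but rejected by N.
So L(M) ≠ L(N).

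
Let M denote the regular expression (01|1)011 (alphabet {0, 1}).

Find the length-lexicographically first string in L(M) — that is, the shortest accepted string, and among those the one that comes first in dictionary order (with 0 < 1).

By inspection of the expression, no string of length less than 4 matches, and 1011 is the lexicographically first match of length 4.

1011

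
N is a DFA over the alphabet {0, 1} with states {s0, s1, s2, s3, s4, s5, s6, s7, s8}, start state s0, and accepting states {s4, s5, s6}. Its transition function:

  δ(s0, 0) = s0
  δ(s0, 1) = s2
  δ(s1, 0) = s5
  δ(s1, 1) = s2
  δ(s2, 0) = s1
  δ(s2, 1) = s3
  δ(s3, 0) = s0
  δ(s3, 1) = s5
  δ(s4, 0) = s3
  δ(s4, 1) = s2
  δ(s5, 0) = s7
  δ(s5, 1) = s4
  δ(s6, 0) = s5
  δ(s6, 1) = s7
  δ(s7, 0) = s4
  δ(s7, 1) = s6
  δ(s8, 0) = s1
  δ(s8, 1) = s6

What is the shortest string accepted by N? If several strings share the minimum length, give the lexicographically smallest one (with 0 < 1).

100

A breadth-first search from s0 reaches an accepting state first via the path s0 → s2 → s1 → s5 on input 100.
No string of length < 3 is accepted (BFS exhausts all shorter strings without reaching an accepting state), and 100 is the lexicographically least accepting string of length 3.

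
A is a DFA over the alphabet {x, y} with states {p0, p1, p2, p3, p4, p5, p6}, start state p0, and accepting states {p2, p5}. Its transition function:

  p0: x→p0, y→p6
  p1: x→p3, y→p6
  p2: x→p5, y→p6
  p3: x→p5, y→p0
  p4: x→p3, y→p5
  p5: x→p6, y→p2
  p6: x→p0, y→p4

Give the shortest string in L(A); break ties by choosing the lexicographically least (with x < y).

A breadth-first search from p0 reaches an accepting state first via the path p0 → p6 → p4 → p5 on input yyy.
No string of length < 3 is accepted (BFS exhausts all shorter strings without reaching an accepting state), and yyy is the lexicographically least accepting string of length 3.

yyy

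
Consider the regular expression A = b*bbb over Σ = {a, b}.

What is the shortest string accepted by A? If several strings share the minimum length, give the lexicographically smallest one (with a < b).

By inspection of the expression, no string of length less than 3 matches, and bbb is the lexicographically first match of length 3.

bbb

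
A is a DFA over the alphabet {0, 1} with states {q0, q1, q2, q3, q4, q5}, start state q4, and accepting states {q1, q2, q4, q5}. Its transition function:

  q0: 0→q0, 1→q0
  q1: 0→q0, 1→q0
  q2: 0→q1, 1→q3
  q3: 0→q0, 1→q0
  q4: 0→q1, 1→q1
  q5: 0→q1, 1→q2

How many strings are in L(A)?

3

The useful subgraph on states {q1, q4} is acyclic, so L(A) is finite; the longest accepting path visits 2 useful states, giving maximum string length 1.
Counting accepting paths from q4 by length: 1 of length 0, 2 of length 1. Total 3.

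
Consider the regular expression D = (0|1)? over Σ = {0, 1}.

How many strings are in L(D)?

The expression has no Kleene star, so L(D) is finite. Expanding the alternatives gives {ε, 0, 1}.
That is 1 of length 0, 2 of length 1: 3 strings in all.

3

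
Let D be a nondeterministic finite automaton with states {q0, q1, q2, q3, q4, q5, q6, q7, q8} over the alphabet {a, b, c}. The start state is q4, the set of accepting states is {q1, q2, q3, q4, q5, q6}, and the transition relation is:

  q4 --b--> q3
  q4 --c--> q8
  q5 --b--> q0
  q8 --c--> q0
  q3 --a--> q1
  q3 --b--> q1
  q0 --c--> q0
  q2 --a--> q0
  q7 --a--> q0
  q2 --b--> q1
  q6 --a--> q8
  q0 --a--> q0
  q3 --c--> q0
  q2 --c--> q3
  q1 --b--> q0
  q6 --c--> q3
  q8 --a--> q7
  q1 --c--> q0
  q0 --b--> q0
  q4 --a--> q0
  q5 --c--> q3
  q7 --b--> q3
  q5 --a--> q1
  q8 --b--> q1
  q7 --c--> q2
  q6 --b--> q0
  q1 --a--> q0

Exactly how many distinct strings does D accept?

13

The useful subgraph on states {q1, q2, q3, q4, q7, q8} is acyclic, so L(D) is finite; the longest accepting path visits 6 useful states, giving maximum string length 5.
Counting accepting paths from q4 by length: 1 of length 0, 1 of length 1, 3 of length 2, 2 of length 3, 4 of length 4, 2 of length 5. Total 13.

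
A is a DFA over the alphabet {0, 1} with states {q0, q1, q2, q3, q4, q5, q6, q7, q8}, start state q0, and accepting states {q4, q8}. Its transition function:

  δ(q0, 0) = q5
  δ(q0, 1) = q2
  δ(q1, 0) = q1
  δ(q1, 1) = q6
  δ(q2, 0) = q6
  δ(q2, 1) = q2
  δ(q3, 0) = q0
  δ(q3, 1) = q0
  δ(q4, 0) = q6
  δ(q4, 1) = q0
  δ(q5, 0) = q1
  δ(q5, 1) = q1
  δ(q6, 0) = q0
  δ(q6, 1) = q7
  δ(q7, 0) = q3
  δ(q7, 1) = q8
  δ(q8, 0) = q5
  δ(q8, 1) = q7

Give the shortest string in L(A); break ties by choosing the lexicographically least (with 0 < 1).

1011

A breadth-first search from q0 reaches an accepting state first via the path q0 → q2 → q6 → q7 → q8 on input 1011.
No string of length < 4 is accepted (BFS exhausts all shorter strings without reaching an accepting state), and 1011 is the lexicographically least accepting string of length 4.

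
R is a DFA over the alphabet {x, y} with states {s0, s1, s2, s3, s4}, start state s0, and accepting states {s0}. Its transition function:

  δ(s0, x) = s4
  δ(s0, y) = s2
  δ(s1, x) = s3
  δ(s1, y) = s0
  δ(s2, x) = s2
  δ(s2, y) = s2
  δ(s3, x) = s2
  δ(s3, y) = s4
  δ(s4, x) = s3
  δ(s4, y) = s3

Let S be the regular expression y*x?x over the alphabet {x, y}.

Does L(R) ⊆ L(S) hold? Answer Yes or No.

No

The empty string ε is in L(R) but not in L(S).
So L(R) ⊄ L(S).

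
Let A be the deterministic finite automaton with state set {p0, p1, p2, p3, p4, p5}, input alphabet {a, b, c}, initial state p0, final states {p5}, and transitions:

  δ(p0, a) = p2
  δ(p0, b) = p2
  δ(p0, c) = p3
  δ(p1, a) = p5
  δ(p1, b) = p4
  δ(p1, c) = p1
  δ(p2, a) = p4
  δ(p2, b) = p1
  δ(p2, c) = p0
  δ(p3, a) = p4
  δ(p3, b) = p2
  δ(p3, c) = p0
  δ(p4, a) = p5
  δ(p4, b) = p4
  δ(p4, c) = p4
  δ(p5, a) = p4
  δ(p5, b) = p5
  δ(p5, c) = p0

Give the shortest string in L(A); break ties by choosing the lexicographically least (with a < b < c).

A breadth-first search from p0 reaches an accepting state first via the path p0 → p2 → p4 → p5 on input aaa.
No string of length < 3 is accepted (BFS exhausts all shorter strings without reaching an accepting state), and aaa is the lexicographically least accepting string of length 3.

aaa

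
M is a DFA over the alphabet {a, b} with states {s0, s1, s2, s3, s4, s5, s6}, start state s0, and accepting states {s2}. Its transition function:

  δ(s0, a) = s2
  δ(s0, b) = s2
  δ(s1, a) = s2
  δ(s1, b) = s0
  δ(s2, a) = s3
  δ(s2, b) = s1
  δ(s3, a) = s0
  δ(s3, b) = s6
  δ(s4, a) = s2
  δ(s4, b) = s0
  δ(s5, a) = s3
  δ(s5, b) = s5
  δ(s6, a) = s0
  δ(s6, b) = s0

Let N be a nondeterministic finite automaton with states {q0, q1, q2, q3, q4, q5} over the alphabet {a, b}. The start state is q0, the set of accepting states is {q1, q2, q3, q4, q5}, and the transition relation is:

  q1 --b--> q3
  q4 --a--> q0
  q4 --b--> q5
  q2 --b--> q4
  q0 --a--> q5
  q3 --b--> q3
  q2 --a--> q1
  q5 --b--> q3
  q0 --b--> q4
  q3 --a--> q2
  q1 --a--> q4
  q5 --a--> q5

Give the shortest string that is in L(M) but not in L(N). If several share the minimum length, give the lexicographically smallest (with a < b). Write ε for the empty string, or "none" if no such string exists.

ababa

The string ababa is accepted by M but not by N.
No shorter string lies in the difference, and ababa is the lexicographically first length-5 string in L(M) \ L(N).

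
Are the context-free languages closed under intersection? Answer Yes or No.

No

{aⁿbⁿcᵐ : m,n≥0} and {aᵐbⁿcⁿ : m,n≥0} are both context-free, but their intersection {aⁿbⁿcⁿ : n≥0} is not (pumping lemma).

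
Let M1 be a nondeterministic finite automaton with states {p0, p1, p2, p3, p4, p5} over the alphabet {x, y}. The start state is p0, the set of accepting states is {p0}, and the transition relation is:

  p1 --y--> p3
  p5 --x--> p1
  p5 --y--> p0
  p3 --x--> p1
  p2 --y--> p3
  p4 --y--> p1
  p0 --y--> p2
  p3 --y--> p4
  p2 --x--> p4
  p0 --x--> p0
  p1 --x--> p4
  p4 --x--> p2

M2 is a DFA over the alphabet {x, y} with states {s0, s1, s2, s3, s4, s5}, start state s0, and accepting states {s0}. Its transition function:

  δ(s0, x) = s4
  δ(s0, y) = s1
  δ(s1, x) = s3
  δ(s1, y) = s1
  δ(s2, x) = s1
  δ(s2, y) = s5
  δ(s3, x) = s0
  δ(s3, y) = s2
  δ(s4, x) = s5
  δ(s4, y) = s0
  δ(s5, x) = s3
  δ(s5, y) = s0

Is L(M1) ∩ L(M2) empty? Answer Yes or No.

No

The empty string ε is accepted by both M1 and M2.
Hence L(M1) ∩ L(M2) ≠ ∅.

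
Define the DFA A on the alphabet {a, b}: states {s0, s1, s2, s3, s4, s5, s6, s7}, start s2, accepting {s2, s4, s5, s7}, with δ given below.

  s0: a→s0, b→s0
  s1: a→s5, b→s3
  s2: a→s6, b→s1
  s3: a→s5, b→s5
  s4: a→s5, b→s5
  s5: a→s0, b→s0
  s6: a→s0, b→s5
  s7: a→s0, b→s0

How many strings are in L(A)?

The useful subgraph on states {s1, s2, s3, s5, s6} is acyclic, so L(A) is finite; the longest accepting path visits 4 useful states, giving maximum string length 3.
Counting accepting paths from s2 by length: 1 of length 0, 2 of length 2, 2 of length 3. Total 5.

5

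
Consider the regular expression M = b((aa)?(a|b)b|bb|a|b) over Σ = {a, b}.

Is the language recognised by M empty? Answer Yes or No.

The string ba matches the expression, so it belongs to L(M).
Since L(M) contains at least one string, it is not empty.

No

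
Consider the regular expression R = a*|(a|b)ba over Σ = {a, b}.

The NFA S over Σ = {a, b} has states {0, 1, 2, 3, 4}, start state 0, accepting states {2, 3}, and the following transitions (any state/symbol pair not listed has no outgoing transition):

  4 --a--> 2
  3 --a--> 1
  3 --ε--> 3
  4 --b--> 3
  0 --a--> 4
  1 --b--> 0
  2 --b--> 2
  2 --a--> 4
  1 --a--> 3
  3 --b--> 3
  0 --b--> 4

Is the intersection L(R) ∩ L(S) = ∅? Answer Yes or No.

The string aa is accepted by both R and S.
Hence L(R) ∩ L(S) ≠ ∅.

No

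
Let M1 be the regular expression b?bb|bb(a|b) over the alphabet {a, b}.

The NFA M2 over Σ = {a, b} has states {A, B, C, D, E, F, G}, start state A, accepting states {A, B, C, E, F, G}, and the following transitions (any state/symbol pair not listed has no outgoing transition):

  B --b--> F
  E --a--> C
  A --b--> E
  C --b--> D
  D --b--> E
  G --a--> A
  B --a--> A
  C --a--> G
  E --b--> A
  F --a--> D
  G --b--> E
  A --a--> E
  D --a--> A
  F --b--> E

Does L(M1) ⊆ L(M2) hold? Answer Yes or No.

Converting the expression M1 to a DFA (subset construction, then merging equivalent states) gives the minimal DFA with states {r0, r1, r2, r3, r4}, start state r0, accepting states {r3, r4} and transitions r0: a→r1, b→r2; r1: a→r1, b→r1; r2: a→r1, b→r3; r3: a→r4, b→r4; r4: a→r1, b→r1.
Exploring the product automaton M1 × M2 from the start pair (r0, A), following both machines on each input symbol, reaches 9 state pairs: (r0, A), (r1, E), (r2, E), (r1, C), (r1, A), (r3, A), (r1, G), (r1, D), (r4, E).
M1 accepts in {r3, r4} and M2 accepts in {A, B, C, E, F, G}. The reachable pairs whose M1-component is accepting are (r3, A), (r4, E); in each of them the M2-component is accepting too, so the product for L(M1) \ L(M2) (M1-component accepting, M2-component rejecting) has no reachable accepting pair and the difference is empty.
Hence every string in L(M1) is also in L(M2).

Yes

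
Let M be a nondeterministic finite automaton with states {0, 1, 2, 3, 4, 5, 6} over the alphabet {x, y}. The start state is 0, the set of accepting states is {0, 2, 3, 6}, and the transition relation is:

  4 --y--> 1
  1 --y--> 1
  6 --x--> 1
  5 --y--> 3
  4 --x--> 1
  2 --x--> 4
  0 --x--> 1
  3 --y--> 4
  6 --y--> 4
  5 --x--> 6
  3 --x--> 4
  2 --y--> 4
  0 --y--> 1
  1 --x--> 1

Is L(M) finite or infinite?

The useful states (reachable from 0 and able to reach an accepting state) are {0}.
Restricted to these states the transition graph has no cycle, so every accepting path has bounded length and L is finite.

finite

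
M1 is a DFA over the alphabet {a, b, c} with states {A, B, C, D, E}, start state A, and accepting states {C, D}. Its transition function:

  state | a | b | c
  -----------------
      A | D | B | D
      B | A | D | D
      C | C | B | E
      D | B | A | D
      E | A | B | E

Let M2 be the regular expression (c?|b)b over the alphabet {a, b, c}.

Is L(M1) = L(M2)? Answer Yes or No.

No

The string a is accepted by M1 but rejected by M2.
So L(M1) ≠ L(M2).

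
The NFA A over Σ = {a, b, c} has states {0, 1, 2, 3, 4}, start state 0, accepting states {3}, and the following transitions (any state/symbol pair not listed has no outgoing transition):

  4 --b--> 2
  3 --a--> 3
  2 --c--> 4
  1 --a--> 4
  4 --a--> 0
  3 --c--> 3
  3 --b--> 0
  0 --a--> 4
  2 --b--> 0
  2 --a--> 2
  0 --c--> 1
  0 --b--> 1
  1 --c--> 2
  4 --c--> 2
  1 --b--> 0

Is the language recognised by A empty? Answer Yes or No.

Yes

The states reachable from the start state are {0, 1, 2, 4}.
None of the accepting states {3} is reachable, so no string is accepted and L(A) = ∅.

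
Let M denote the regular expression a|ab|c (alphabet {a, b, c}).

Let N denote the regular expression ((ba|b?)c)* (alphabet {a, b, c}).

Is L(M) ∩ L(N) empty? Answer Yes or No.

No

The string c is accepted by both M and N.
Hence L(M) ∩ L(N) ≠ ∅.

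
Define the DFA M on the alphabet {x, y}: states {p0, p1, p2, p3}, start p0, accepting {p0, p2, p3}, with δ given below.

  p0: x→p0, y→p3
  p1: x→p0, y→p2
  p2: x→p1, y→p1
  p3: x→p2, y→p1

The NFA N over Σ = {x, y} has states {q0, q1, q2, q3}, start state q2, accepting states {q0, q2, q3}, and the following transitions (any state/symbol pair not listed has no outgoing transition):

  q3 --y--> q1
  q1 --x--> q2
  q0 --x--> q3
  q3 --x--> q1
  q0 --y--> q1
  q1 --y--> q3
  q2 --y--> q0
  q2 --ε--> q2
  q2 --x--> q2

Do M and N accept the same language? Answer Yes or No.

Exploring the product automaton M × N from the start pair (p0, q2), following both machines on each input symbol, reaches 4 state pairs: (p0, q2), (p3, q0), (p2, q3), (p1, q1).
M accepts in {p0, p2, p3} and N accepts in {q0, q2, q3}. In every reachable pair the two components are either both accepting — (p0, q2), (p3, q0), (p2, q3) — or both non-accepting, so no string is accepted by exactly one of the machines: L(M) \ L(N) and L(N) \ L(M) are both empty.
Hence every string is accepted by M iff it is accepted by N, and the two languages coincide.

Yes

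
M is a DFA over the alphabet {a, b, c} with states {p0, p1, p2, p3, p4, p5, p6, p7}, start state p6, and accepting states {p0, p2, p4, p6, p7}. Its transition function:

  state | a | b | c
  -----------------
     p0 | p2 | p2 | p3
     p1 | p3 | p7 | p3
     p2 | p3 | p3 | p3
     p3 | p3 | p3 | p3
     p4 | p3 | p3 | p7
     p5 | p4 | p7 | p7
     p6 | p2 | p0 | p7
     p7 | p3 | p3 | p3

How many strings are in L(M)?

The useful subgraph on states {p0, p2, p6, p7} is acyclic, so L(M) is finite; the longest accepting path visits 3 useful states, giving maximum string length 2.
Counting accepting paths from p6 by length: 1 of length 0, 3 of length 1, 2 of length 2. Total 6.

6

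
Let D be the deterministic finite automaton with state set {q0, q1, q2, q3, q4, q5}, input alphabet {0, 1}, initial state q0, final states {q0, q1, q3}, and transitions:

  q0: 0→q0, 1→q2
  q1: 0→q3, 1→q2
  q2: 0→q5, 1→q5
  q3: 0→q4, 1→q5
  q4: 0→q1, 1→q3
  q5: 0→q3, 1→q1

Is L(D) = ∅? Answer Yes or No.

The empty string ε is accepted: the run q0 ends in the accepting state q0.
Since at least one string is accepted, L(D) is not empty.

No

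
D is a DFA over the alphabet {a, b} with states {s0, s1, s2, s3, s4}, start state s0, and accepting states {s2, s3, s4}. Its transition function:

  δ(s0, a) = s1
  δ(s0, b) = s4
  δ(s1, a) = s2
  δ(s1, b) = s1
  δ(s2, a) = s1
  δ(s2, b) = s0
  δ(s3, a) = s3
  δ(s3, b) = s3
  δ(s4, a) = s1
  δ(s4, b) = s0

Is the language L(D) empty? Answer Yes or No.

No

The string b is accepted: the run s0 → s4 ends in the accepting state s4.
Since at least one string is accepted, L(D) is not empty.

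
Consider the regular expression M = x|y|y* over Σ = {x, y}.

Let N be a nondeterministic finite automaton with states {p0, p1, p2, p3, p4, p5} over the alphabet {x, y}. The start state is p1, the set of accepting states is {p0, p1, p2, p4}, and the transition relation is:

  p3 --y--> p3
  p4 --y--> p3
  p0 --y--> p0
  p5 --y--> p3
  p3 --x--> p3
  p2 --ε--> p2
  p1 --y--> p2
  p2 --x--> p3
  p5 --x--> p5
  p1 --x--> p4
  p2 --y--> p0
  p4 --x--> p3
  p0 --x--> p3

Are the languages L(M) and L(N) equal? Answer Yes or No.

Yes

Converting the expression M to a DFA (subset construction, then merging equivalent states) gives the minimal DFA with states {m0, m1, m2, m3}, start state m0, accepting states {m0, m1, m2} and transitions m0: x→m1, y→m2; m1: x→m3, y→m3; m2: x→m3, y→m2; m3: x→m3, y→m3.
Exploring the product automaton M × N from the start pair (m0, p1), following both machines on each input symbol, reaches 5 state pairs: (m0, p1), (m1, p4), (m2, p2), (m3, p3), (m2, p0).
M accepts in {m0, m1, m2} and N accepts in {p0, p1, p2, p4}. In every reachable pair the two components are either both accepting — (m0, p1), (m1, p4), (m2, p2), (m2, p0) — or both non-accepting, so no string is accepted by exactly one of the machines: L(M) \ L(N) and L(N) \ L(M) are both empty.
Hence every string is accepted by M iff it is accepted by N, and the two languages coincide.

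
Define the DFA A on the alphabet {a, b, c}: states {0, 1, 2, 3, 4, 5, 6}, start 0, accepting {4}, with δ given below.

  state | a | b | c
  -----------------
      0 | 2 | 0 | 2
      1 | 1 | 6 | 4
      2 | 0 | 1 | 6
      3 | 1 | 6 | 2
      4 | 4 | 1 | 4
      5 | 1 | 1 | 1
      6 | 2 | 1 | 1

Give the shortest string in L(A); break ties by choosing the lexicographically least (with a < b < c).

A breadth-first search from 0 reaches an accepting state first via the path 0 → 2 → 1 → 4 on input abc.
No string of length < 3 is accepted (BFS exhausts all shorter strings without reaching an accepting state), and abc is the lexicographically least accepting string of length 3.

abc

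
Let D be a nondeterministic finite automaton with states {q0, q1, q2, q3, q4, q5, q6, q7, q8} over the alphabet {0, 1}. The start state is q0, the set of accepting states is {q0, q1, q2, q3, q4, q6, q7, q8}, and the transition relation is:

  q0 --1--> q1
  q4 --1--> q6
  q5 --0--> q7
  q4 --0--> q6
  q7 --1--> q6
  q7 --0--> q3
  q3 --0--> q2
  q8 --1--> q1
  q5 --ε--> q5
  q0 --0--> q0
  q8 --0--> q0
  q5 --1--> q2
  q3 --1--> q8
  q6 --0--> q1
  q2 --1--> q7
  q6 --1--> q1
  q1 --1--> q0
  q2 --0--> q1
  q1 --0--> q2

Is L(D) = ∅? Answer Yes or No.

No

The empty string ε is accepted: the run q0 ends in the accepting state q0.
Since at least one string is accepted, L(D) is not empty.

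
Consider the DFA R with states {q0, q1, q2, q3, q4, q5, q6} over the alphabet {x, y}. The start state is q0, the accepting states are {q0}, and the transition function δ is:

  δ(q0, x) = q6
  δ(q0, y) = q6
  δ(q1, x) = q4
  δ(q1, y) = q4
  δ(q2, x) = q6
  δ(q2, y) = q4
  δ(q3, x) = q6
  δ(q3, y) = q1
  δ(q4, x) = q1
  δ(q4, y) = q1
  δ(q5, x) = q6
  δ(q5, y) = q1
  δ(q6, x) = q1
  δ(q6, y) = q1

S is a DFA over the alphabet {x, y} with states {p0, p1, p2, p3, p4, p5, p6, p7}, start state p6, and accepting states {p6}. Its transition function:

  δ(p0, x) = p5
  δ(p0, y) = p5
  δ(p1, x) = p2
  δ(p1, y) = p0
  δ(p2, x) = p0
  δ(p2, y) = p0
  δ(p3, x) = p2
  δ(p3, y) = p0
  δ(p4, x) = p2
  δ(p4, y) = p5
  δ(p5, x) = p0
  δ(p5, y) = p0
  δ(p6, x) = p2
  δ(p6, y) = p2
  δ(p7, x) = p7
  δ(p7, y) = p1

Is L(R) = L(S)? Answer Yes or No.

Yes

Exploring the product automaton R × S from the start pair (q0, p6), following both machines on each input symbol, reaches 4 state pairs: (q0, p6), (q6, p2), (q1, p0), (q4, p5).
R accepts in {q0} and S accepts in {p6}. In every reachable pair the two components are either both accepting — (q0, p6) — or both non-accepting, so no string is accepted by exactly one of the machines: L(R) \ L(S) and L(S) \ L(R) are both empty.
Hence every string is accepted by R iff it is accepted by S, and the two languages coincide.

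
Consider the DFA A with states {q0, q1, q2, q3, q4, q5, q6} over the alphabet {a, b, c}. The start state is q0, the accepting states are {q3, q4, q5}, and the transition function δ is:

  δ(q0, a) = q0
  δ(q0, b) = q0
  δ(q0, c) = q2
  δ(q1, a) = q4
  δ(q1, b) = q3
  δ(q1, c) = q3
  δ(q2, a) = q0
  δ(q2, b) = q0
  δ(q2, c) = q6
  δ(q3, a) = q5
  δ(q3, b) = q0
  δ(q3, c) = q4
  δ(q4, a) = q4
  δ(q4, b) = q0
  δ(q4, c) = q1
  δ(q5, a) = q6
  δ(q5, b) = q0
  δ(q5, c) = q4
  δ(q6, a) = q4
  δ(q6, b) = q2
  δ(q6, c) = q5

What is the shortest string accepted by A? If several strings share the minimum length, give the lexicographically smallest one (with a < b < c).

cca

A breadth-first search from q0 reaches an accepting state first via the path q0 → q2 → q6 → q4 on input cca.
No string of length < 3 is accepted (BFS exhausts all shorter strings without reaching an accepting state), and cca is the lexicographically least accepting string of length 3.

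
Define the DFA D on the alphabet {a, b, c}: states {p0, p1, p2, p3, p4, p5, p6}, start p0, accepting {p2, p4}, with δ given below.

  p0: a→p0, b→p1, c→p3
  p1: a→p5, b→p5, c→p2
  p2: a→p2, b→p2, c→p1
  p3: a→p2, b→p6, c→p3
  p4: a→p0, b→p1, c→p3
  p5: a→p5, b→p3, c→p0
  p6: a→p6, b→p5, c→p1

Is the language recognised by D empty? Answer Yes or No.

No

The string bc is accepted: the run p0 → p1 → p2 ends in the accepting state p2.
Since at least one string is accepted, L(D) is not empty.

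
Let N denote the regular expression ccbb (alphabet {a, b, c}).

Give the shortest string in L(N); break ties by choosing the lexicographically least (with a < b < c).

By inspection of the expression, no string of length less than 4 matches, and ccbb is the lexicographically first match of length 4.

ccbb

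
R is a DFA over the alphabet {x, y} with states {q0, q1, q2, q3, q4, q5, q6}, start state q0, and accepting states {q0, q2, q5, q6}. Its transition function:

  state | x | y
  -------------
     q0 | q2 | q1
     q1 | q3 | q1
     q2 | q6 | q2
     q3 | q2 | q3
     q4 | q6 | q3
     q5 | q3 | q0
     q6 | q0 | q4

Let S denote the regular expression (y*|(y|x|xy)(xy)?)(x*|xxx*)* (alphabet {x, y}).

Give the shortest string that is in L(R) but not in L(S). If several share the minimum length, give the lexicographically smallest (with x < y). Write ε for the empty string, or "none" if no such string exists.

The string xyy is accepted by R but not by S.
No shorter string lies in the difference, and xyy is the lexicographically first length-3 string in L(R) \ L(S).

xyy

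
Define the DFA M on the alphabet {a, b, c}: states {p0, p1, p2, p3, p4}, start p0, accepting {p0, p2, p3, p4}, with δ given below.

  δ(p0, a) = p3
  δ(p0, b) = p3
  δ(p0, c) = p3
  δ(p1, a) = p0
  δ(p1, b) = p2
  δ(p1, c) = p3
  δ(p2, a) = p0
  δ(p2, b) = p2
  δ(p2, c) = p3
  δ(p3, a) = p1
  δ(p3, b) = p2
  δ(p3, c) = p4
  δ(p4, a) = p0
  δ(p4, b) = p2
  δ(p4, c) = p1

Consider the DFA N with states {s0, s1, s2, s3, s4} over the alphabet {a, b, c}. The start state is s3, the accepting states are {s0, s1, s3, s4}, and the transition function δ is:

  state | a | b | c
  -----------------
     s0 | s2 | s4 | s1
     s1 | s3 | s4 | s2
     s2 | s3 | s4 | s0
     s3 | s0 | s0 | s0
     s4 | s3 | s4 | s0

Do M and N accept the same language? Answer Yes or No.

Exploring the product automaton M × N from the start pair (p0, s3), following both machines on each input symbol, reaches 5 state pairs: (p0, s3), (p3, s0), (p1, s2), (p2, s4), (p4, s1).
M accepts in {p0, p2, p3, p4} and N accepts in {s0, s1, s3, s4}. In every reachable pair the two components are either both accepting — (p0, s3), (p3, s0), (p2, s4), (p4, s1) — or both non-accepting, so no string is accepted by exactly one of the machines: L(M) \ L(N) and L(N) \ L(M) are both empty.
Hence every string is accepted by M iff it is accepted by N, and the two languages coincide.

Yes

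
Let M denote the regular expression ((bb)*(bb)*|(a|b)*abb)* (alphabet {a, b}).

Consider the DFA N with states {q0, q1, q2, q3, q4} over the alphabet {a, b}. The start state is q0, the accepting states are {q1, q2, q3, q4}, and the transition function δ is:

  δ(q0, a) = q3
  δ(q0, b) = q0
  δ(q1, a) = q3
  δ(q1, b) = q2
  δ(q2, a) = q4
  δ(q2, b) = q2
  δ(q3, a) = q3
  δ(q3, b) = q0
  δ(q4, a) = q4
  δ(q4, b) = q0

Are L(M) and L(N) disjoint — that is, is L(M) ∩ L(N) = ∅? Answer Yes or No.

Yes

Converting the expression M to a DFA (subset construction, then merging equivalent states) gives the minimal DFA with states {m0, m1, m2}, start state m0, accepting states {m0} and transitions m0: a→m1, b→m2; m1: a→m1, b→m2; m2: a→m1, b→m0.
Exploring the product automaton M × N from the start pair (m0, q0), following both machines on each input symbol, reaches 3 state pairs: (m0, q0), (m1, q3), (m2, q0).
M accepts in {m0} and N accepts in {q1, q2, q3, q4}; no reachable pair has both components accepting, so no string drives both machines to acceptance simultaneously and L(M) ∩ L(N) = ∅.
So no string is accepted by both, and the intersection is empty.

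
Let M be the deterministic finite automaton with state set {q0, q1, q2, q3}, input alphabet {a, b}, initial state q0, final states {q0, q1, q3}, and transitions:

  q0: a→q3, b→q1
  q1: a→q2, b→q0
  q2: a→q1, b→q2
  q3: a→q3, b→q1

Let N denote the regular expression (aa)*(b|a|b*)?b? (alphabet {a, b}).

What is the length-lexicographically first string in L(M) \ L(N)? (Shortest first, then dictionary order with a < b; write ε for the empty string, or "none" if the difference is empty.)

The string abb is accepted by M but not by N.
No shorter string lies in the difference, and abb is the lexicographically first length-3 string in L(M) \ L(N).

abb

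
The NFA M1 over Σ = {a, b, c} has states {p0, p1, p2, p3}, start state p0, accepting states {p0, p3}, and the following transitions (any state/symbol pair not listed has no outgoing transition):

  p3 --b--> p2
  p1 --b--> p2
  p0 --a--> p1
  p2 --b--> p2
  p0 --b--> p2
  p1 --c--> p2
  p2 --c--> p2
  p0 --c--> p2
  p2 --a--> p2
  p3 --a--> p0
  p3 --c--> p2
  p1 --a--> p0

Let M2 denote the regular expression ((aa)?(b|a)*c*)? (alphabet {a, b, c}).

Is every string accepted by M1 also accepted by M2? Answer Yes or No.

Yes

Converting the expression M2 to a DFA (subset construction, then merging equivalent states) gives the minimal DFA with states {r0, r1, r2}, start state r0, accepting states {r0, r1} and transitions r0: a→r0, b→r0, c→r1; r1: a→r2, b→r2, c→r1; r2: a→r2, b→r2, c→r2.
Exploring the product automaton M1 × M2 from the start pair (p0, r0), following both machines on each input symbol, reaches 5 state pairs: (p0, r0), (p1, r0), (p2, r0), (p2, r1), (p2, r2).
M1 accepts in {p0, p3} and M2 accepts in {r0, r1}. The reachable pairs whose M1-component is accepting are (p0, r0); in each of them the M2-component is accepting too, so the product for L(M1) \ L(M2) (M1-component accepting, M2-component rejecting) has no reachable accepting pair and the difference is empty.
Hence every string in L(M1) is also in L(M2).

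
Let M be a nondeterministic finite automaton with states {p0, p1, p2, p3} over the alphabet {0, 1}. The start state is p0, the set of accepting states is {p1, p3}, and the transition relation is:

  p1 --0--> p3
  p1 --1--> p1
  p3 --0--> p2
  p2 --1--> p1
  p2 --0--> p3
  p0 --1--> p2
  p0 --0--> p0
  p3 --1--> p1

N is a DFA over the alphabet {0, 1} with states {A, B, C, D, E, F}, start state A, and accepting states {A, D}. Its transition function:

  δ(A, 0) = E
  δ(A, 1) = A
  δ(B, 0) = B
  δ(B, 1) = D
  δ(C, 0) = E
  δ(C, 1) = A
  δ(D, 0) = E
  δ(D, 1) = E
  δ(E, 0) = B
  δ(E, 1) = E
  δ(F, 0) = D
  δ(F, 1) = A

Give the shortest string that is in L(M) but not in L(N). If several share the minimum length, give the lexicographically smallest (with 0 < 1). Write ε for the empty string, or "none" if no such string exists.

10

The string 10 is accepted by M but not by N.
No shorter string lies in the difference, and 10 is the lexicographically first length-2 string in L(M) \ L(N).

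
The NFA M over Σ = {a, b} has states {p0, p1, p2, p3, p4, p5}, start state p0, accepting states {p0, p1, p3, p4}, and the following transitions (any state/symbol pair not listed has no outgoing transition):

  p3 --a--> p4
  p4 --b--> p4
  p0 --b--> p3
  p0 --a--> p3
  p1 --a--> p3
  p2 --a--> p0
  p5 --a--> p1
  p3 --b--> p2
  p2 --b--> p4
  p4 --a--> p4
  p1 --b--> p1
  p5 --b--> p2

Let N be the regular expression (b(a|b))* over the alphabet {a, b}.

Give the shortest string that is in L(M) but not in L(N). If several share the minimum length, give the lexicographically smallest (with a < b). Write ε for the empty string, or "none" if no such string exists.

a

The string a is accepted by M but not by N.
No shorter string lies in the difference, and a is the lexicographically first length-1 string in L(M) \ L(N).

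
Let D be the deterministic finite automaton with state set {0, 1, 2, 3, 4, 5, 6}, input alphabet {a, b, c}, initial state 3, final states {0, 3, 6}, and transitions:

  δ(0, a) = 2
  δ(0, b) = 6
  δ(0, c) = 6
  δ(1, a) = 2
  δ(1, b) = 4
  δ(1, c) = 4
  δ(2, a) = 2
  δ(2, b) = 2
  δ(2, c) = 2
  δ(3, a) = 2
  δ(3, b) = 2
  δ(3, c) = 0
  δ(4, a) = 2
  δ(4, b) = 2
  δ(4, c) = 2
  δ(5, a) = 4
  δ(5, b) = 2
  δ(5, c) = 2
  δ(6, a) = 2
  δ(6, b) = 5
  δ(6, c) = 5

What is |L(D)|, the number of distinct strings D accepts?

The useful subgraph on states {0, 3, 6} is acyclic, so L(D) is finite; the longest accepting path visits 3 useful states, giving maximum string length 2.
Counting accepting paths from 3 by length: 1 of length 0, 1 of length 1, 2 of length 2. Total 4.

4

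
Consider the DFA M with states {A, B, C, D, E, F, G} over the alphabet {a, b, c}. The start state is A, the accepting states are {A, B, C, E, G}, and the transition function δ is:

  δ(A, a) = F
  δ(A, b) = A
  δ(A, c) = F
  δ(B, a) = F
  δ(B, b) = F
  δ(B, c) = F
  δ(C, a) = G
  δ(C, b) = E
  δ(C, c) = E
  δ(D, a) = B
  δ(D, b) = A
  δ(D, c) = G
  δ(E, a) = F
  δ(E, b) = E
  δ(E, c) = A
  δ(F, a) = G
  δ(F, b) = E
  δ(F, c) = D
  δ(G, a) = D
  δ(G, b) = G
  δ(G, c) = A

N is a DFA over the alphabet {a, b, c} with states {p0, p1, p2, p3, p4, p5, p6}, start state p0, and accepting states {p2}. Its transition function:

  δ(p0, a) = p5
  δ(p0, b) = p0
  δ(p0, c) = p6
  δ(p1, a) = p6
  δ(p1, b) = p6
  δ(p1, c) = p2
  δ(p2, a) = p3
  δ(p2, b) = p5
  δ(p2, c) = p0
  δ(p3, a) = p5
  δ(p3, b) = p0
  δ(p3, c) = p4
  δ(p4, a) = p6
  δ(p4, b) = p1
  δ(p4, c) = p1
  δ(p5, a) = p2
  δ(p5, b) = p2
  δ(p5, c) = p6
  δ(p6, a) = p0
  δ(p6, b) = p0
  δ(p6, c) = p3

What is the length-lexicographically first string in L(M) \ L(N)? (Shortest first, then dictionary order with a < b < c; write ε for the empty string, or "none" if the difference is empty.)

ε

The empty string ε is accepted by M but not by N.
Since ε is the unique shortest string, it is the required witness.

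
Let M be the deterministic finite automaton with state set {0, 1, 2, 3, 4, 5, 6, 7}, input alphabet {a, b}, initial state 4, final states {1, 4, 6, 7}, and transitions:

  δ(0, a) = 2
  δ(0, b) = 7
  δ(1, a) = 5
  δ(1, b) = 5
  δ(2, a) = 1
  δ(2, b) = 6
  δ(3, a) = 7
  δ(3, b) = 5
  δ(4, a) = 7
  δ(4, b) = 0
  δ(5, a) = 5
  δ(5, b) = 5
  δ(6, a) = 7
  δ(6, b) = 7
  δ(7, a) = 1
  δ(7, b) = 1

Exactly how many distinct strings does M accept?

The useful subgraph on states {0, 1, 2, 4, 6, 7} is acyclic, so L(M) is finite; the longest accepting path visits 6 useful states, giving maximum string length 5.
Counting accepting paths from 4 by length: 1 of length 0, 1 of length 1, 3 of length 2, 4 of length 3, 2 of length 4, 4 of length 5. Total 15.

15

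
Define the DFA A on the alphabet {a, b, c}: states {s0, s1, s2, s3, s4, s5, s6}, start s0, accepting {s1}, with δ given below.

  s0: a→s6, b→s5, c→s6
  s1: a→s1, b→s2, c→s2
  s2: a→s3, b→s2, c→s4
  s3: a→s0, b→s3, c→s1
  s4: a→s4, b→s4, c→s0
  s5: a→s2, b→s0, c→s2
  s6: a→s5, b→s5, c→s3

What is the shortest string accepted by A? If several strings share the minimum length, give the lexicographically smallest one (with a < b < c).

acc

A breadth-first search from s0 reaches an accepting state first via the path s0 → s6 → s3 → s1 on input acc.
No string of length < 3 is accepted (BFS exhausts all shorter strings without reaching an accepting state), and acc is the lexicographically least accepting string of length 3.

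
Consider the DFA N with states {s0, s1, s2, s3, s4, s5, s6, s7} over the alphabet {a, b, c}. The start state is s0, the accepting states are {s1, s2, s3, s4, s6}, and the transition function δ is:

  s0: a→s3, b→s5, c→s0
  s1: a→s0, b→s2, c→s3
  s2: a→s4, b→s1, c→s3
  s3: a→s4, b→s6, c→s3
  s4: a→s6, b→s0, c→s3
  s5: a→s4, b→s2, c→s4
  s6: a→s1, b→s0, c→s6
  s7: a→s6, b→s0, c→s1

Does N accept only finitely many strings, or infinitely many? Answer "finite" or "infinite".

State s0 is reachable from the start and can reach an accepting state, and it lies on the cycle s0 → s0.
Traversing that cycle any number of times yields accepted strings of unbounded length, so the language is infinite.

infinite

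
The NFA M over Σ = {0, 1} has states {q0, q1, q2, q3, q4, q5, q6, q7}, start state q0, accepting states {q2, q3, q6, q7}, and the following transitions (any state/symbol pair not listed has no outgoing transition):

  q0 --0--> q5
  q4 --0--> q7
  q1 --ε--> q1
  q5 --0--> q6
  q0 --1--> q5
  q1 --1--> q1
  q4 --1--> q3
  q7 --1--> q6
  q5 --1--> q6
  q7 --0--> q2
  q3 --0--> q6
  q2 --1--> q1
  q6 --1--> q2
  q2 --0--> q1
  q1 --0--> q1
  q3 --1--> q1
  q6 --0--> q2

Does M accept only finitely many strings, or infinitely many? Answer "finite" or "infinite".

The useful states (reachable from q0 and able to reach an accepting state) are {q0, q2, q5, q6}.
Restricted to these states the transition graph has no cycle, so every accepting path has bounded length and L is finite.

finite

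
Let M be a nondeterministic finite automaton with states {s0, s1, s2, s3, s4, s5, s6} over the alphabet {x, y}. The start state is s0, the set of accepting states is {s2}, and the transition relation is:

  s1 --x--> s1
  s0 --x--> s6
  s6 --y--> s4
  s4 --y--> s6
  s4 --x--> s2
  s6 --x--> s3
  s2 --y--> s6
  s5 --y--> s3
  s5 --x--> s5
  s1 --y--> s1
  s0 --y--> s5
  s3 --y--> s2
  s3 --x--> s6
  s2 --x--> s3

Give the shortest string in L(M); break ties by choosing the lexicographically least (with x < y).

xxy

A breadth-first search from s0 reaches an accepting state first via the path s0 → s6 → s3 → s2 on input xxy.
No string of length < 3 is accepted (BFS exhausts all shorter strings without reaching an accepting state), and xxy is the lexicographically least accepting string of length 3.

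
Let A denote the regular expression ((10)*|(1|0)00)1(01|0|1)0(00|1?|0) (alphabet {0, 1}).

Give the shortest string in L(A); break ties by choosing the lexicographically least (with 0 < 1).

100

By inspection of the expression, no string of length less than 3 matches, and 100 is the lexicographically first match of length 3.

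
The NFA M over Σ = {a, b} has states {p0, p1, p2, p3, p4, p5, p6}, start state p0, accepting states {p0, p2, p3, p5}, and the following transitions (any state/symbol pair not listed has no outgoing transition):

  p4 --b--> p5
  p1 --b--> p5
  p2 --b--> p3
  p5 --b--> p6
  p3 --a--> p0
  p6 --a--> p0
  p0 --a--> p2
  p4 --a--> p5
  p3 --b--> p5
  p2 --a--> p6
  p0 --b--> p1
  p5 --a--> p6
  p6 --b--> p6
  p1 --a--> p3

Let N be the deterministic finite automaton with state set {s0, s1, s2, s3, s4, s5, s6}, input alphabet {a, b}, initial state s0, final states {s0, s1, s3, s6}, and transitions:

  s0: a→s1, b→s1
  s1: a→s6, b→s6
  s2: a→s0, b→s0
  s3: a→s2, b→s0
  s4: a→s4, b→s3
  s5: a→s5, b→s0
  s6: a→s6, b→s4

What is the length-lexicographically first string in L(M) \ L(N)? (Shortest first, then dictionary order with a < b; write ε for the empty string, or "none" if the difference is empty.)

abb

The string abb is accepted by M but not by N.
No shorter string lies in the difference, and abb is the lexicographically first length-3 string in L(M) \ L(N).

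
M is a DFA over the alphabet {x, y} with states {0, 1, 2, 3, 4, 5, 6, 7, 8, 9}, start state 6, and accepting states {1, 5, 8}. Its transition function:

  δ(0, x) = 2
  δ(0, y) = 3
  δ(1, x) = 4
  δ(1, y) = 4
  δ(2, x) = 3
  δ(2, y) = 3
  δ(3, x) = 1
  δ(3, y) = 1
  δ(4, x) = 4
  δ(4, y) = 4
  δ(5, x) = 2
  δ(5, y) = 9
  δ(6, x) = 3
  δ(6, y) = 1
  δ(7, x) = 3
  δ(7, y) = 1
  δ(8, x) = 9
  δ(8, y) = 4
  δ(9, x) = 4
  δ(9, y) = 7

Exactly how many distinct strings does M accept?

3

The useful subgraph on states {1, 3, 6} is acyclic, so L(M) is finite; the longest accepting path visits 3 useful states, giving maximum string length 2.
Counting accepting paths from 6 by length: 1 of length 1, 2 of length 2. Total 3.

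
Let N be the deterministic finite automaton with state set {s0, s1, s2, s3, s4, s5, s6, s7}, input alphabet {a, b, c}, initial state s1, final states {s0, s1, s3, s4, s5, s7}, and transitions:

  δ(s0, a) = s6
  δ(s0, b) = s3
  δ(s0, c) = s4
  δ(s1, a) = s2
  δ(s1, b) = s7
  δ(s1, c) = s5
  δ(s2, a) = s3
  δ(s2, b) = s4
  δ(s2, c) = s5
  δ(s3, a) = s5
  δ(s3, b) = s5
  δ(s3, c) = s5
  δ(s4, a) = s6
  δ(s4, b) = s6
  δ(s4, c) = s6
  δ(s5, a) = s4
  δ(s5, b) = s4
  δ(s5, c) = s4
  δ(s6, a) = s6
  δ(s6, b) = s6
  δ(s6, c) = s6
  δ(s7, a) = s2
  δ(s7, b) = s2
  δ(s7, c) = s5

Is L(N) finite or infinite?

finite

The useful states (reachable from s1 and able to reach an accepting state) are {s1, s2, s3, s4, s5, s7}.
Restricted to these states the transition graph has no cycle, so every accepting path has bounded length and L is finite.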